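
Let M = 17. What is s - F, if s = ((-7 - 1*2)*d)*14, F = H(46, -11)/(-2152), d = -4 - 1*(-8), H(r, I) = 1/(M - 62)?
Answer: -48807361/96840 ≈ -504.00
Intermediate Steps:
H(r, I) = -1/45 (H(r, I) = 1/(17 - 62) = 1/(-45) = -1/45)
d = 4 (d = -4 + 8 = 4)
F = 1/96840 (F = -1/45/(-2152) = -1/45*(-1/2152) = 1/96840 ≈ 1.0326e-5)
s = -504 (s = ((-7 - 1*2)*4)*14 = ((-7 - 2)*4)*14 = -9*4*14 = -36*14 = -504)
s - F = -504 - 1*1/96840 = -504 - 1/96840 = -48807361/96840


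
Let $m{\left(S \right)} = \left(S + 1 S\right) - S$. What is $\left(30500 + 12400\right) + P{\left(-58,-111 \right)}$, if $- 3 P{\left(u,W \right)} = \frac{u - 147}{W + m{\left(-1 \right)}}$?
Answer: $\frac{14414195}{336} \approx 42899.0$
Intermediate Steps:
$m{\left(S \right)} = S$ ($m{\left(S \right)} = \left(S + S\right) - S = 2 S - S = S$)
$P{\left(u,W \right)} = - \frac{-147 + u}{3 \left(-1 + W\right)}$ ($P{\left(u,W \right)} = - \frac{\left(u - 147\right) \frac{1}{W - 1}}{3} = - \frac{\left(-147 + u\right) \frac{1}{-1 + W}}{3} = - \frac{\frac{1}{-1 + W} \left(-147 + u\right)}{3} = - \frac{-147 + u}{3 \left(-1 + W\right)}$)
$\left(30500 + 12400\right) + P{\left(-58,-111 \right)} = \left(30500 + 12400\right) + \frac{147 - -58}{3 \left(-1 - 111\right)} = 42900 + \frac{147 + 58}{3 \left(-112\right)} = 42900 + \frac{1}{3} \left(- \frac{1}{112}\right) 205 = 42900 - \frac{205}{336} = \frac{14414195}{336}$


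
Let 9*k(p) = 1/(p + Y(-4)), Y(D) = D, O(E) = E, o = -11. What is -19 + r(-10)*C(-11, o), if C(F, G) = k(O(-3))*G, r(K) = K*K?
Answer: -97/63 ≈ -1.5397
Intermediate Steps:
r(K) = K²
k(p) = 1/(9*(-4 + p)) (k(p) = 1/(9*(p - 4)) = 1/(9*(-4 + p)))
C(F, G) = -G/63 (C(F, G) = (1/(9*(-4 - 3)))*G = ((⅑)/(-7))*G = ((⅑)*(-⅐))*G = -G/63)
-19 + r(-10)*C(-11, o) = -19 + (-10)²*(-1/63*(-11)) = -19 + 100*(11/63) = -19 + 1100/63 = -97/63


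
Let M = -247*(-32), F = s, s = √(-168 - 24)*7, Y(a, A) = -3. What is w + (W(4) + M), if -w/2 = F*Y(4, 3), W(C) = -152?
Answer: 7752 + 336*I*√3 ≈ 7752.0 + 581.97*I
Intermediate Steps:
s = 56*I*√3 (s = √(-192)*7 = (8*I*√3)*7 = 56*I*√3 ≈ 96.995*I)
F = 56*I*√3 ≈ 96.995*I
M = 7904
w = 336*I*√3 (w = -2*56*I*√3*(-3) = -(-336)*I*√3 = 336*I*√3 ≈ 581.97*I)
w + (W(4) + M) = 336*I*√3 + (-152 + 7904) = 336*I*√3 + 7752 = 7752 + 336*I*√3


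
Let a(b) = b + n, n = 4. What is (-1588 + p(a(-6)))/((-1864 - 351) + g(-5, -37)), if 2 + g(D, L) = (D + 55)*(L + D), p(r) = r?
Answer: 530/1439 ≈ 0.36831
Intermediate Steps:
a(b) = 4 + b (a(b) = b + 4 = 4 + b)
g(D, L) = -2 + (55 + D)*(D + L) (g(D, L) = -2 + (D + 55)*(L + D) = -2 + (55 + D)*(D + L))
(-1588 + p(a(-6)))/((-1864 - 351) + g(-5, -37)) = (-1588 + (4 - 6))/((-1864 - 351) + (-2 + (-5)² + 55*(-5) + 55*(-37) - 5*(-37))) = (-1588 - 2)/(-2215 + (-2 + 25 - 275 - 2035 + 185)) = -1590/(-2215 - 2102) = -1590/(-4317) = -1590*(-1/4317) = 530/1439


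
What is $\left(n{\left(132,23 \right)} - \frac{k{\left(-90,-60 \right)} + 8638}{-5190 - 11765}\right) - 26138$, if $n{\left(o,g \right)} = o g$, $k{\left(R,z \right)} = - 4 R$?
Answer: $- \frac{391685412}{16955} \approx -23101.0$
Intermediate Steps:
$n{\left(o,g \right)} = g o$
$\left(n{\left(132,23 \right)} - \frac{k{\left(-90,-60 \right)} + 8638}{-5190 - 11765}\right) - 26138 = \left(23 \cdot 132 - \frac{\left(-4\right) \left(-90\right) + 8638}{-5190 - 11765}\right) - 26138 = \left(3036 - \frac{360 + 8638}{-16955}\right) - 26138 = \left(3036 - 8998 \left(- \frac{1}{16955}\right)\right) - 26138 = \left(3036 - - \frac{8998}{16955}\right) - 26138 = \left(3036 + \frac{8998}{16955}\right) - 26138 = \frac{51484378}{16955} - 26138 = - \frac{391685412}{16955}$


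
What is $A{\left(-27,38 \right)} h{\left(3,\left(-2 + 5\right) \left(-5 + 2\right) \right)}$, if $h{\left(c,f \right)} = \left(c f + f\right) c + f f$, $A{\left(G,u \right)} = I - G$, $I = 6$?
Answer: $-891$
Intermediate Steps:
$A{\left(G,u \right)} = 6 - G$
$h{\left(c,f \right)} = f^{2} + c \left(f + c f\right)$ ($h{\left(c,f \right)} = \left(f + c f\right) c + f^{2} = c \left(f + c f\right) + f^{2} = f^{2} + c \left(f + c f\right)$)
$A{\left(-27,38 \right)} h{\left(3,\left(-2 + 5\right) \left(-5 + 2\right) \right)} = \left(6 - -27\right) \left(-2 + 5\right) \left(-5 + 2\right) \left(3 + \left(-2 + 5\right) \left(-5 + 2\right) + 3^{2}\right) = \left(6 + 27\right) 3 \left(-3\right) \left(3 + 3 \left(-3\right) + 9\right) = 33 \left(- 9 \left(3 - 9 + 9\right)\right) = 33 \left(\left(-9\right) 3\right) = 33 \left(-27\right) = -891$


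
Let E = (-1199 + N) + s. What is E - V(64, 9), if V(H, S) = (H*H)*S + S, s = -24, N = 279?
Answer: -37817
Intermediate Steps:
E = -944 (E = (-1199 + 279) - 24 = -920 - 24 = -944)
V(H, S) = S + S*H**2 (V(H, S) = H**2*S + S = S*H**2 + S = S + S*H**2)
E - V(64, 9) = -944 - 9*(1 + 64**2) = -944 - 9*(1 + 4096) = -944 - 9*4097 = -944 - 1*36873 = -944 - 36873 = -37817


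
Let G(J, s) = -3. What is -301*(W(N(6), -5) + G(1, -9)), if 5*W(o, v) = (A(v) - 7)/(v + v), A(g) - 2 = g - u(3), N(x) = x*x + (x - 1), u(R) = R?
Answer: 41237/50 ≈ 824.74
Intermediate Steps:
N(x) = -1 + x + x**2 (N(x) = x**2 + (-1 + x) = -1 + x + x**2)
A(g) = -1 + g (A(g) = 2 + (g - 1*3) = 2 + (g - 3) = 2 + (-3 + g) = -1 + g)
W(o, v) = (-8 + v)/(10*v) (W(o, v) = (((-1 + v) - 7)/(v + v))/5 = ((-8 + v)/((2*v)))/5 = ((-8 + v)*(1/(2*v)))/5 = ((-8 + v)/(2*v))/5 = (-8 + v)/(10*v))
-301*(W(N(6), -5) + G(1, -9)) = -301*((1/10)*(-8 - 5)/(-5) - 3) = -301*((1/10)*(-1/5)*(-13) - 3) = -301*(13/50 - 3) = -301*(-137/50) = 41237/50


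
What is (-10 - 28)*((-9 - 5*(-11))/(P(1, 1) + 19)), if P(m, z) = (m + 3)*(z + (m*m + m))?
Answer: -1748/31 ≈ -56.387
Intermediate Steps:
P(m, z) = (3 + m)*(m + z + m²) (P(m, z) = (3 + m)*(z + (m² + m)) = (3 + m)*(z + (m + m²)) = (3 + m)*(m + z + m²))
(-10 - 28)*((-9 - 5*(-11))/(P(1, 1) + 19)) = (-10 - 28)*((-9 - 5*(-11))/((1³ + 3*1 + 3*1 + 4*1² + 1*1) + 19)) = -38*(-9 + 55)/((1 + 3 + 3 + 4*1 + 1) + 19) = -1748/((1 + 3 + 3 + 4 + 1) + 19) = -1748/(12 + 19) = -1748/31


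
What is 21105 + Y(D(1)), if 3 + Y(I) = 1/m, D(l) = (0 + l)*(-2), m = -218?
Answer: 4600235/218 ≈ 21102.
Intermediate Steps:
D(l) = -2*l (D(l) = l*(-2) = -2*l)
Y(I) = -655/218 (Y(I) = -3 + 1/(-218) = -3 - 1/218 = -655/218)
21105 + Y(D(1)) = 21105 - 655/218 = 4600235/218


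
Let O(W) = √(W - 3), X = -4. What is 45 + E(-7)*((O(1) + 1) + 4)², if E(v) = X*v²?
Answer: -4463 - 1960*I*√2 ≈ -4463.0 - 2771.9*I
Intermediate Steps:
O(W) = √(-3 + W)
E(v) = -4*v²
45 + E(-7)*((O(1) + 1) + 4)² = 45 + (-4*(-7)²)*((√(-3 + 1) + 1) + 4)² = 45 + (-4*49)*((√(-2) + 1) + 4)² = 45 - 196*((I*√2 + 1) + 4)² = 45 - 196*((1 + I*√2) + 4)² = 45 - 196*(5 + I*√2)²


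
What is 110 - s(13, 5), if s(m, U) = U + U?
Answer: 100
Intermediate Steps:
s(m, U) = 2*U
110 - s(13, 5) = 110 - 2*5 = 110 - 1*10 = 110 - 10 = 100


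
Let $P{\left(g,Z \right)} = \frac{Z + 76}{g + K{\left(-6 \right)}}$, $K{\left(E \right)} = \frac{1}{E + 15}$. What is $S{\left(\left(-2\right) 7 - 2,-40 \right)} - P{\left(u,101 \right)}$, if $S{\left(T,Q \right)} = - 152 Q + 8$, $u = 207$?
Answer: $\frac{11346439}{1864} \approx 6087.1$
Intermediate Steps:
$K{\left(E \right)} = \frac{1}{15 + E}$
$S{\left(T,Q \right)} = 8 - 152 Q$
$P{\left(g,Z \right)} = \frac{76 + Z}{\frac{1}{9} + g}$ ($P{\left(g,Z \right)} = \frac{Z + 76}{g + \frac{1}{15 - 6}} = \frac{76 + Z}{g + \frac{1}{9}} = \frac{76 + Z}{\frac{1}{9} + g}$)
$S{\left(\left(-2\right) 7 - 2,-40 \right)} - P{\left(u,101 \right)} = \left(8 - -6080\right) - \frac{9 \left(76 + 101\right)}{1 + 9 \cdot 207} = \left(8 + 6080\right) - 9 \frac{1}{1 + 1863} \cdot 177 = 6088 - 9 \cdot \frac{1}{1864} \cdot 177 = 6088 - \frac{1593}{1864} = \frac{11346439}{1864}$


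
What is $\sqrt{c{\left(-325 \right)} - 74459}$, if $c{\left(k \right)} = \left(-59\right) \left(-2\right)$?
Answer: $i \sqrt{74341} \approx 272.66 i$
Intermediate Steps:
$c{\left(k \right)} = 118$
$\sqrt{c{\left(-325 \right)} - 74459} = \sqrt{118 - 74459} = \sqrt{-74341} = i \sqrt{74341}$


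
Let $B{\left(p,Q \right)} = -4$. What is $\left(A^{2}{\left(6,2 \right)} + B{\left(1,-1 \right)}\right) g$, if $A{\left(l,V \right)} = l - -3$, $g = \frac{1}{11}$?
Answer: $7$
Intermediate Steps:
$g = \frac{1}{11} \approx 0.090909$
$A{\left(l,V \right)} = 3 + l$ ($A{\left(l,V \right)} = l + 3 = 3 + l$)
$\left(A^{2}{\left(6,2 \right)} + B{\left(1,-1 \right)}\right) g = \left(\left(3 + 6\right)^{2} - 4\right) \frac{1}{11} = \left(9^{2} - 4\right) \frac{1}{11} = \left(81 - 4\right) \frac{1}{11} = 77 \cdot \frac{1}{11} = 7$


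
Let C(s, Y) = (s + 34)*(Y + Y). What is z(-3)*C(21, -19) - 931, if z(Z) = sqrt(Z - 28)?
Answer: -931 - 2090*I*sqrt(31) ≈ -931.0 - 11637.0*I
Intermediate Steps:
C(s, Y) = 2*Y*(34 + s) (C(s, Y) = (34 + s)*(2*Y) = 2*Y*(34 + s))
z(Z) = sqrt(-28 + Z)
z(-3)*C(21, -19) - 931 = sqrt(-28 - 3)*(2*(-19)*(34 + 21)) - 931 = sqrt(-31)*(2*(-19)*55) - 931 = (I*sqrt(31))*(-2090) - 931 = -2090*I*sqrt(31) - 931 = -931 - 2090*I*sqrt(31)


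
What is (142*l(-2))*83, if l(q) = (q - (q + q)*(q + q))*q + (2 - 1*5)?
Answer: 388938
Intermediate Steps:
l(q) = -3 + q*(q - 4*q²) (l(q) = (q - 2*q*2*q)*q + (2 - 5) = (q - 4*q²)*q - 3 = q*(q - 4*q²) - 3 = -3 + q*(q - 4*q²))
(142*l(-2))*83 = (142*(-3 + (-2)² - 4*(-2)³))*83 = (142*(-3 + 4 - 4*(-8)))*83 = (142*(-3 + 4 + 32))*83 = (142*33)*83 = 4686*83 = 388938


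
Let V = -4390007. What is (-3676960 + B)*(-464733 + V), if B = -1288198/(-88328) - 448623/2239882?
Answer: 3618486037971505296695/202709321 ≈ 1.7851e+13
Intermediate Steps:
B = 11663055493/810837284 (B = -1288198*(-1/88328) - 448623*1/2239882 = 10559/724 - 448623/2239882 = 11663055493/810837284 ≈ 14.384)
(-3676960 + B)*(-464733 + V) = (-3676960 + 11663055493/810837284)*(-464733 - 4390007) = -2981404596721147/810837284*(-4854740) = 3618486037971505296695/202709321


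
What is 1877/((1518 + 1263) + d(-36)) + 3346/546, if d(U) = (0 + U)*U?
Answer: 349202/53001 ≈ 6.5886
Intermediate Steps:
d(U) = U² (d(U) = U*U = U²)
1877/((1518 + 1263) + d(-36)) + 3346/546 = 1877/((1518 + 1263) + (-36)²) + 3346/546 = 1877/(2781 + 1296) + 3346*(1/546) = 1877/4077 + 239/39 = 349202/53001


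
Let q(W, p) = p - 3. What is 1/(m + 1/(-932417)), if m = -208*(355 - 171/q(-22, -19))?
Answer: -10256587/773928488019 ≈ -1.3253e-5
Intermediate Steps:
q(W, p) = -3 + p
m = -830024/11 (m = -208*(355 - 171/(-3 - 19)) = -208*(355 - 171/(-22)) = -208*(355 - 171*(-1/22)) = -208*(355 + 171/22) = -208*7981/22 = -830024/11 ≈ -75457.)
1/(m + 1/(-932417)) = 1/(-830024/11 + 1/(-932417)) = 1/(-830024/11 - 1/932417) = 1/(-773928488019/10256587) = -10256587/773928488019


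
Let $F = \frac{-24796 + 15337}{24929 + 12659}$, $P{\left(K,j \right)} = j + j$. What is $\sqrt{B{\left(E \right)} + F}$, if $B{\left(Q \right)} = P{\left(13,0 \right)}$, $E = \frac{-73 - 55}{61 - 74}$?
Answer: $\frac{3 i \sqrt{9876247}}{18794} \approx 0.50165 i$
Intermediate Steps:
$P{\left(K,j \right)} = 2 j$
$E = \frac{128}{13}$ ($E = - \frac{128}{-13} = \left(-128\right) \left(- \frac{1}{13}\right) = \frac{128}{13} \approx 9.8462$)
$B{\left(Q \right)} = 0$ ($B{\left(Q \right)} = 2 \cdot 0 = 0$)
$F = - \frac{9459}{37588} \approx -0.25165$
$\sqrt{B{\left(E \right)} + F} = \sqrt{0 - \frac{9459}{37588}} = \sqrt{- \frac{9459}{37588}} = \frac{3 i \sqrt{9876247}}{18794}$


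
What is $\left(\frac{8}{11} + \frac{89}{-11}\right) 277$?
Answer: $- \frac{22437}{11} \approx -2039.7$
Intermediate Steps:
$\left(\frac{8}{11} + \frac{89}{-11}\right) 277 = \left(8 \cdot \frac{1}{11} + 89 \left(- \frac{1}{11}\right)\right) 277 = \left(\frac{8}{11} - \frac{89}{11}\right) 277 = \left(- \frac{81}{11}\right) 277 = - \frac{22437}{11}$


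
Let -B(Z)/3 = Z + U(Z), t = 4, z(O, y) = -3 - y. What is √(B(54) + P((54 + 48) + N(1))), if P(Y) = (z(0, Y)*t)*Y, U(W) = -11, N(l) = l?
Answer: I*√43801 ≈ 209.29*I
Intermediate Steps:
P(Y) = Y*(-12 - 4*Y) (P(Y) = ((-3 - Y)*4)*Y = (-12 - 4*Y)*Y = Y*(-12 - 4*Y))
B(Z) = 33 - 3*Z (B(Z) = -3*(Z - 11) = -3*(-11 + Z) = 33 - 3*Z)
√(B(54) + P((54 + 48) + N(1))) = √((33 - 3*54) - 4*((54 + 48) + 1)*(3 + ((54 + 48) + 1))) = √((33 - 162) - 4*(102 + 1)*(3 + (102 + 1))) = √(-129 - 4*103*(3 + 103)) = √(-129 - 4*103*106) = √(-129 - 43672) = √(-43801) = I*√43801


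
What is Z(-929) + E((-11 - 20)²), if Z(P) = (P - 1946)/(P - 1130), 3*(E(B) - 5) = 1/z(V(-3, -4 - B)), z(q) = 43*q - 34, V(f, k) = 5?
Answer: 7153369/1118037 ≈ 6.3981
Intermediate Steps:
z(q) = -34 + 43*q
E(B) = 2716/543 (E(B) = 5 + 1/(3*(-34 + 43*5)) = 5 + 1/(3*(-34 + 215)) = 5 + (⅓)/181 = 5 + (⅓)*(1/181) = 5 + 1/543 = 2716/543)
Z(P) = (-1946 + P)/(-1130 + P)
Z(-929) + E((-11 - 20)²) = (-1946 - 929)/(-1130 - 929) + 2716/543 = -2875/(-2059) + 2716/543 = -1/2059*(-2875) + 2716/543 = 2875/2059 + 2716/543 = 7153369/1118037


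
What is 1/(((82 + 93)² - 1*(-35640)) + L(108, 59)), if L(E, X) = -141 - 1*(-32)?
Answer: 1/66156 ≈ 1.5116e-5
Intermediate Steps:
L(E, X) = -109 (L(E, X) = -141 + 32 = -109)
1/(((82 + 93)² - 1*(-35640)) + L(108, 59)) = 1/(((82 + 93)² - 1*(-35640)) - 109) = 1/((175² + 35640) - 109) = 1/((30625 + 35640) - 109) = 1/(66265 - 109) = 1/66156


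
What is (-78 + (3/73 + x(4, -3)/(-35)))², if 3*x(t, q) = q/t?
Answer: 634678308889/104448400 ≈ 6076.5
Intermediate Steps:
x(t, q) = q/(3*t) (x(t, q) = (q/t)/3 = q/(3*t))
(-78 + (3/73 + x(4, -3)/(-35)))² = (-78 + (3/73 + ((⅓)*(-3)/4)/(-35)))² = (-78 + (3*(1/73) + ((⅓)*(-3)*(¼))*(-1/35)))² = (-78 + (3/73 - ¼*(-1/35)))² = (-78 + (3/73 + 1/140))² = (-78 + 493/10220)² = (-796667/10220)² = 634678308889/104448400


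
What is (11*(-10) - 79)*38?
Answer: -7182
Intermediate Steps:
(11*(-10) - 79)*38 = (-110 - 79)*38 = -189*38 = -7182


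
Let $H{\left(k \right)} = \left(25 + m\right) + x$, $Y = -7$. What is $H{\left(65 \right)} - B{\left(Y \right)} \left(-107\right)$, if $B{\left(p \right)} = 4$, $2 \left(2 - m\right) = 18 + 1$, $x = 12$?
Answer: $\frac{915}{2} \approx 457.5$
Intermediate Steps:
$m = - \frac{15}{2}$ ($m = 2 - \frac{18 + 1}{2} = 2 - \frac{19}{2} = - \frac{15}{2} \approx -7.5$)
$H{\left(k \right)} = \frac{59}{2}$ ($H{\left(k \right)} = \left(25 - \frac{15}{2}\right) + 12 = \frac{35}{2} + 12 = \frac{59}{2}$)
$H{\left(65 \right)} - B{\left(Y \right)} \left(-107\right) = \frac{59}{2} - 4 \left(-107\right) = \frac{59}{2} - -428 = \frac{59}{2} + 428 = \frac{915}{2}$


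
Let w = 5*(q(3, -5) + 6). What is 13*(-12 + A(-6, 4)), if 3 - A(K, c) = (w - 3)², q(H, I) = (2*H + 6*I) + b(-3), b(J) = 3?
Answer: -79209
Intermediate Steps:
q(H, I) = 3 + 2*H + 6*I (q(H, I) = (2*H + 6*I) + 3 = 3 + 2*H + 6*I)
w = -75 (w = 5*((3 + 2*3 + 6*(-5)) + 6) = 5*((3 + 6 - 30) + 6) = 5*(-21 + 6) = 5*(-15) = -75)
A(K, c) = -6081 (A(K, c) = 3 - (-75 - 3)² = 3 - 1*(-78)² = 3 - 1*6084 = 3 - 6084 = -6081)
13*(-12 + A(-6, 4)) = 13*(-12 - 6081) = 13*(-6093) = -79209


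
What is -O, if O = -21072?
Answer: 21072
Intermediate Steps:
-O = -1*(-21072) = 21072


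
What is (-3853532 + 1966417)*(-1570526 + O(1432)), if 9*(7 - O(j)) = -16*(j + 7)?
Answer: 26630300728405/9 ≈ 2.9589e+12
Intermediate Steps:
O(j) = 175/9 + 16*j/9 (O(j) = 7 - (-16)*(j + 7)/9 = 7 - (-16)*(7 + j)/9 = 7 - (-112 - 16*j)/9 = 7 + (112/9 + 16*j/9) = 175/9 + 16*j/9)
(-3853532 + 1966417)*(-1570526 + O(1432)) = (-3853532 + 1966417)*(-1570526 + (175/9 + (16/9)*1432)) = -1887115*(-1570526 + (175/9 + 22912/9)) = -1887115*(-1570526 + 23087/9) = -1887115*(-14111647/9) = 26630300728405/9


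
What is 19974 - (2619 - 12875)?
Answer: 30230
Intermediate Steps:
19974 - (2619 - 12875) = 19974 - 1*(-10256) = 19974 + 10256 = 30230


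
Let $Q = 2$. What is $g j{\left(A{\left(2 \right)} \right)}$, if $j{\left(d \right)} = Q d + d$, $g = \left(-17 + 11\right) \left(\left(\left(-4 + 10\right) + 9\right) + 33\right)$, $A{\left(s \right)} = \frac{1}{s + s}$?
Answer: $-216$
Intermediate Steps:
$A{\left(s \right)} = \frac{1}{2 s}$
$g = -288$ ($g = - 6 \left(\left(6 + 9\right) + 33\right) = - 6 \left(15 + 33\right) = \left(-6\right) 48 = -288$)
$j{\left(d \right)} = 3 d$ ($j{\left(d \right)} = 2 d + d = 3 d$)
$g j{\left(A{\left(2 \right)} \right)} = - 288 \cdot 3 \frac{1}{2 \cdot 2} = - 288 \cdot 3 \cdot \frac{1}{2} \cdot \frac{1}{2} = - 288 \cdot 3 \cdot \frac{1}{4} = \left(-288\right) \frac{3}{4} = -216$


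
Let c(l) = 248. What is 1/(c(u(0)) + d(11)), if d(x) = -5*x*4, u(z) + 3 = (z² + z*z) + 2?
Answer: 1/28 ≈ 0.035714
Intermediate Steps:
u(z) = -1 + 2*z² (u(z) = -3 + ((z² + z*z) + 2) = -3 + ((z² + z²) + 2) = -3 + (2*z² + 2) = -3 + (2 + 2*z²) = -1 + 2*z²)
d(x) = -20*x
1/(c(u(0)) + d(11)) = 1/(248 - 20*11) = 1/(248 - 220) = 1/28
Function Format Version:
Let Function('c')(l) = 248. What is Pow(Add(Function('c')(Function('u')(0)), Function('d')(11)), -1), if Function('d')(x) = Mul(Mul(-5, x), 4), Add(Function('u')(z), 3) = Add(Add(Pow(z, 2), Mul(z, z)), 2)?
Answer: Rational(1, 28) ≈ 0.035714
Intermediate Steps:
Function('u')(z) = Add(-1, Mul(2, Pow(z, 2))) (Function('u')(z) = Add(-3, Add(Add(Pow(z, 2), Mul(z, z)), 2)) = Add(-3, Add(Add(Pow(z, 2), Pow(z, 2)), 2)) = Add(-3, Add(Mul(2, Pow(z, 2)), 2)) = Add(-3, Add(2, Mul(2, Pow(z, 2)))) = Add(-1, Mul(2, Pow(z, 2))))
Function('d')(x) = Mul(-20, x)
Pow(Add(Function('c')(Function('u')(0)), Function('d')(11)), -1) = Pow(Add(248, Mul(-20, 11)), -1) = Pow(Add(248, -220), -1) = Pow(28, -1) = Rational(1, 28)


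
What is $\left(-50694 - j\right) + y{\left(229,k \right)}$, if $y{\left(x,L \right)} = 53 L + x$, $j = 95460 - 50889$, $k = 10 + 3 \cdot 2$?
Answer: $-94188$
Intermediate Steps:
$k = 16$ ($k = 10 + 6 = 16$)
$j = 44571$
$y{\left(x,L \right)} = x + 53 L$
$\left(-50694 - j\right) + y{\left(229,k \right)} = \left(-50694 - 44571\right) + \left(229 + 53 \cdot 16\right) = \left(-50694 - 44571\right) + \left(229 + 848\right) = -95265 + 1077 = -94188$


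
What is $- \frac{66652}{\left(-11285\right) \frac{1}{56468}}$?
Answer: $\frac{3763705136}{11285} \approx 3.3351 \cdot 10^{5}$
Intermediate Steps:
$- \frac{66652}{\left(-11285\right) \frac{1}{56468}} = - \frac{66652}{- \frac{11285}{56468}} = \left(-66652\right) \left(- \frac{56468}{11285}\right) = \frac{3763705136}{11285}$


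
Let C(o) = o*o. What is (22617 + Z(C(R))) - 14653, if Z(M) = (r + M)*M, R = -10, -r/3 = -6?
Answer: 19764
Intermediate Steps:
r = 18 (r = -3*(-6) = 18)
C(o) = o²
Z(M) = M*(18 + M) (Z(M) = (18 + M)*M = M*(18 + M))
(22617 + Z(C(R))) - 14653 = (22617 + (-10)²*(18 + (-10)²)) - 14653 = (22617 + 100*(18 + 100)) - 14653 = (22617 + 100*118) - 14653 = (22617 + 11800) - 14653 = 34417 - 14653 = 19764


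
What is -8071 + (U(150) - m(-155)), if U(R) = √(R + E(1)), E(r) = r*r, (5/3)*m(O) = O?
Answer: -7978 + √151 ≈ -7965.7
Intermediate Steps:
m(O) = 3*O/5
E(r) = r²
U(R) = √(1 + R) (U(R) = √(R + 1²) = √(R + 1) = √(1 + R))
-8071 + (U(150) - m(-155)) = -8071 + (√(1 + 150) - 3*(-155)/5) = -8071 + (√151 - 1*(-93)) = -8071 + (√151 + 93) = -8071 + (93 + √151) = -7978 + √151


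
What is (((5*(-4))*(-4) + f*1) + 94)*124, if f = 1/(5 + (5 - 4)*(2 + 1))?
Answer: 43183/2 ≈ 21592.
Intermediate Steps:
f = ⅛ (f = 1/(5 + 1*3) = 1/(5 + 3) = 1/8 = ⅛ ≈ 0.12500)
(((5*(-4))*(-4) + f*1) + 94)*124 = (((5*(-4))*(-4) + (⅛)*1) + 94)*124 = ((-20*(-4) + ⅛) + 94)*124 = ((80 + ⅛) + 94)*124 = (641/8 + 94)*124 = (1393/8)*124 = 43183/2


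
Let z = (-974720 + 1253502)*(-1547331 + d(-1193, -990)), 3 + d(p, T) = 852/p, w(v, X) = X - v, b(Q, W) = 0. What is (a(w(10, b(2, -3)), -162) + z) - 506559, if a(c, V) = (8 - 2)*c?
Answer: -514623900474015/1193 ≈ -4.3137e+11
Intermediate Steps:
d(p, T) = -3 + 852/p
a(c, V) = 6*c
z = -514623296077548/1193 (z = (-974720 + 1253502)*(-1547331 + (-3 + 852/(-1193))) = 278782*(-1547331 + (-3 + 852*(-1/1193))) = 278782*(-1547331 + (-3 - 852/1193)) = 278782*(-1547331 - 4431/1193) = 278782*(-1845970314/1193) = -514623296077548/1193 ≈ -4.3137e+11)
(a(w(10, b(2, -3)), -162) + z) - 506559 = (6*(0 - 1*10) - 514623296077548/1193) - 506559 = (6*(0 - 10) - 514623296077548/1193) - 506559 = (6*(-10) - 514623296077548/1193) - 506559 = (-60 - 514623296077548/1193) - 506559 = -514623296149128/1193 - 506559 = -514623900474015/1193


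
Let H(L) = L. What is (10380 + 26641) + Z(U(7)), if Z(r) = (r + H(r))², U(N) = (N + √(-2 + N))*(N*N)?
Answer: 555637 + 134456*√5 ≈ 8.5629e+5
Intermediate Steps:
U(N) = N²*(N + √(-2 + N)) (U(N) = (N + √(-2 + N))*N² = N²*(N + √(-2 + N)))
Z(r) = 4*r² (Z(r) = (r + r)² = (2*r)² = 4*r²)
(10380 + 26641) + Z(U(7)) = (10380 + 26641) + 4*(7²*(7 + √(-2 + 7)))² = 37021 + 4*(49*(7 + √5))² = 37021 + 4*(343 + 49*√5)²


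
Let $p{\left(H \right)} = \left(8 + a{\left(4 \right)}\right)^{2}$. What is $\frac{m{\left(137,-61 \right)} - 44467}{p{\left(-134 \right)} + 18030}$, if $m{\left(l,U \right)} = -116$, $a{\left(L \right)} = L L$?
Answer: $- \frac{2123}{886} \approx -2.3962$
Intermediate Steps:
$a{\left(L \right)} = L^{2}$
$p{\left(H \right)} = 576$ ($p{\left(H \right)} = \left(8 + 4^{2}\right)^{2} = \left(8 + 16\right)^{2} = 24^{2} = 576$)
$\frac{m{\left(137,-61 \right)} - 44467}{p{\left(-134 \right)} + 18030} = \frac{-116 - 44467}{576 + 18030} = - \frac{44583}{18606} = \left(-44583\right) \frac{1}{18606} = - \frac{2123}{886}$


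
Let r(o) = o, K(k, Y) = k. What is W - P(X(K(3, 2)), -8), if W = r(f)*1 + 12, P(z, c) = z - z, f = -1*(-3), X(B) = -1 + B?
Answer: 15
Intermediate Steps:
f = 3
P(z, c) = 0
W = 15 (W = 3*1 + 12 = 3 + 12 = 15)
W - P(X(K(3, 2)), -8) = 15 - 1*0 = 15 + 0 = 15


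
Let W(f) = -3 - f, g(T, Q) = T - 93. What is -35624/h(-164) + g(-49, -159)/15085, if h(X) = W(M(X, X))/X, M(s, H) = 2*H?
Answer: 17626318482/980525 ≈ 17976.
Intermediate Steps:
g(T, Q) = -93 + T
h(X) = (-3 - 2*X)/X
-35624/h(-164) + g(-49, -159)/15085 = -35624/(-2 - 3/(-164)) + (-93 - 49)/15085 = -35624/(-2 - 3*(-1/164)) - 142*1/15085 = -35624/(-2 + 3/164) - 142/15085 = -35624/(-325/164) - 142/15085 = -35624*(-164/325) - 142/15085 = 5842336/325 - 142/15085 = 17626318482/980525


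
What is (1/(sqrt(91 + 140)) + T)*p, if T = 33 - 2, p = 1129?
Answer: 34999 + 1129*sqrt(231)/231 ≈ 35073.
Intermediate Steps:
T = 31
(1/(sqrt(91 + 140)) + T)*p = (1/(sqrt(91 + 140)) + 31)*1129 = (1/(sqrt(231)) + 31)*1129 = (sqrt(231)/231 + 31)*1129 = (31 + sqrt(231)/231)*1129 = 34999 + 1129*sqrt(231)/231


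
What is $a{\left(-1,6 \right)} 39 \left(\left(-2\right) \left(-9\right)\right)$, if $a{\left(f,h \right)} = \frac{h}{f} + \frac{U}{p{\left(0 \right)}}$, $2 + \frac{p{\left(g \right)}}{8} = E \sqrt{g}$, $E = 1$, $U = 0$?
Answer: $-4212$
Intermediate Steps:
$p{\left(g \right)} = -16 + 8 \sqrt{g}$ ($p{\left(g \right)} = -16 + 8 \cdot 1 \sqrt{g} = -16 + 8 \sqrt{g}$)
$a{\left(f,h \right)} = \frac{h}{f}$ ($a{\left(f,h \right)} = \frac{h}{f} + \frac{0}{-16 + 8 \sqrt{0}} = \frac{h}{f} + \frac{0}{-16 + 8 \cdot 0} = \frac{h}{f} + \frac{0}{-16 + 0} = \frac{h}{f} + \frac{0}{-16} = \frac{h}{f} + 0 \left(- \frac{1}{16}\right) = \frac{h}{f} + 0 = \frac{h}{f}$)
$a{\left(-1,6 \right)} 39 \left(\left(-2\right) \left(-9\right)\right) = \frac{6}{-1} \cdot 39 \left(\left(-2\right) \left(-9\right)\right) = 6 \left(-1\right) 39 \cdot 18 = \left(-6\right) 39 \cdot 18 = \left(-234\right) 18 = -4212$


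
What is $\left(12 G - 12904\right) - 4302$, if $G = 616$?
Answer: $-9814$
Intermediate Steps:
$\left(12 G - 12904\right) - 4302 = \left(12 \cdot 616 - 12904\right) - 4302 = \left(7392 - 12904\right) - 4302 = -5512 - 4302 = -9814$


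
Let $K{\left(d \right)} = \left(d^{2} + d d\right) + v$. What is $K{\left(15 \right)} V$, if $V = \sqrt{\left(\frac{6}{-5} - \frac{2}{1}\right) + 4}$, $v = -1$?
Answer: $\frac{898 \sqrt{5}}{5} \approx 401.6$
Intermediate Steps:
$K{\left(d \right)} = -1 + 2 d^{2}$ ($K{\left(d \right)} = \left(d^{2} + d d\right) - 1 = \left(d^{2} + d^{2}\right) - 1 = 2 d^{2} - 1 = -1 + 2 d^{2}$)
$V = \frac{2 \sqrt{5}}{5}$ ($V = \sqrt{\left(6 \left(- \frac{1}{5}\right) - 2\right) + 4} = \sqrt{\left(- \frac{6}{5} - 2\right) + 4} = \sqrt{- \frac{16}{5} + 4} = \sqrt{\frac{4}{5}} = \frac{2 \sqrt{5}}{5} \approx 0.89443$)
$K{\left(15 \right)} V = \left(-1 + 2 \cdot 15^{2}\right) \frac{2 \sqrt{5}}{5} = \left(-1 + 2 \cdot 225\right) \frac{2 \sqrt{5}}{5} = \left(-1 + 450\right) \frac{2 \sqrt{5}}{5} = 449 \frac{2 \sqrt{5}}{5} = \frac{898 \sqrt{5}}{5}$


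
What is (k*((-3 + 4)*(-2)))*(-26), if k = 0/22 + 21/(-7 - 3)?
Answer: -546/5 ≈ -109.20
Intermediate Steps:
k = -21/10 (k = 0*(1/22) + 21/(-10) = 0 + 21*(-⅒) = 0 - 21/10 = -21/10 ≈ -2.1000)
(k*((-3 + 4)*(-2)))*(-26) = -21*(-3 + 4)*(-2)/10*(-26) = -21*(-2)/10*(-26) = -21/10*(-2)*(-26) = (21/5)*(-26) = -546/5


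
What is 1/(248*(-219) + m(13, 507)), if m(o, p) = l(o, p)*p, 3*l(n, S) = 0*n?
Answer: -1/54312 ≈ -1.8412e-5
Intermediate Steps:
l(n, S) = 0 (l(n, S) = (0*n)/3 = (⅓)*0 = 0)
m(o, p) = 0 (m(o, p) = 0*p = 0)
1/(248*(-219) + m(13, 507)) = 1/(248*(-219) + 0) = 1/(-54312 + 0) = 1/(-54312) = -1/54312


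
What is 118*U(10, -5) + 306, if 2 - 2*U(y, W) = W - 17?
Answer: 1722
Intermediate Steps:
U(y, W) = 19/2 - W/2 (U(y, W) = 1 - (W - 17)/2 = 1 - (-17 + W)/2 = 1 + (17/2 - W/2) = 19/2 - W/2)
118*U(10, -5) + 306 = 118*(19/2 - ½*(-5)) + 306 = 118*(19/2 + 5/2) + 306 = 118*12 + 306 = 1416 + 306 = 1722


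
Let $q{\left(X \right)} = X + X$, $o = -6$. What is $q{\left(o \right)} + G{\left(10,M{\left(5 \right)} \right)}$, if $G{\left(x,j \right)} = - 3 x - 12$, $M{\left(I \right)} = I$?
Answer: $-54$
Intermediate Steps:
$G{\left(x,j \right)} = -12 - 3 x$
$q{\left(X \right)} = 2 X$
$q{\left(o \right)} + G{\left(10,M{\left(5 \right)} \right)} = 2 \left(-6\right) - 42 = -12 - 42 = -54$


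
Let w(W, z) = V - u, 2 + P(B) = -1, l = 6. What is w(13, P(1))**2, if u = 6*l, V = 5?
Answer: 961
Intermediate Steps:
P(B) = -3 (P(B) = -2 - 1 = -3)
u = 36 (u = 6*6 = 36)
w(W, z) = -31 (w(W, z) = 5 - 1*36 = 5 - 36 = -31)
w(13, P(1))**2 = (-31)**2 = 961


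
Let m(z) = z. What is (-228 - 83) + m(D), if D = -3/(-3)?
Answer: -310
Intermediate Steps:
D = 1 (D = -3*(-1/3) = 1)
(-228 - 83) + m(D) = (-228 - 83) + 1 = -311 + 1 = -310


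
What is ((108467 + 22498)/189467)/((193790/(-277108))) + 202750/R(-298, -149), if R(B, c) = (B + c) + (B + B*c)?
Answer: 585995741470996/160294577111401 ≈ 3.6557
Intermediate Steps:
R(B, c) = c + 2*B + B*c
((108467 + 22498)/189467)/((193790/(-277108))) + 202750/R(-298, -149) = ((108467 + 22498)/189467)/((193790/(-277108))) + 202750/(-149 + 2*(-298) - 298*(-149)) = (130965*(1/189467))/((193790*(-1/277108))) + 202750/(-149 - 596 + 44402) = 130965/(189467*(-96895/138554)) + 202750/43657 = (130965/189467)*(-138554/96895) + 202750*(1/43657) = -3629144922/3671680993 + 202750/43657 = 585995741470996/160294577111401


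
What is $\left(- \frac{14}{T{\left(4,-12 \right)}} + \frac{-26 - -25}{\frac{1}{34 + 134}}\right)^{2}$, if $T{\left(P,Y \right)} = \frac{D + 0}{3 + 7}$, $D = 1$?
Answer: $94864$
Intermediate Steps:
$T{\left(P,Y \right)} = \frac{1}{10}$ ($T{\left(P,Y \right)} = \frac{1 + 0}{3 + 7} = 1 \cdot \frac{1}{10} = \frac{1}{10}$)
$\left(- \frac{14}{T{\left(4,-12 \right)}} + \frac{-26 - -25}{\frac{1}{34 + 134}}\right)^{2} = \left(- 14 \frac{1}{\frac{1}{10}} + \frac{-26 - -25}{\frac{1}{34 + 134}}\right)^{2} = \left(\left(-14\right) 10 + \frac{-26 + 25}{\frac{1}{168}}\right)^{2} = \left(-140 - \frac{1}{\frac{1}{168}}\right)^{2} = \left(-140 - 168\right)^{2} = \left(-308\right)^{2} = 94864$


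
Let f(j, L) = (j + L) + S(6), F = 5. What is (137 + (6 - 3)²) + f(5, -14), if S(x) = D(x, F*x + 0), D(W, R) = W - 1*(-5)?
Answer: 148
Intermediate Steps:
D(W, R) = 5 + W (D(W, R) = W + 5 = 5 + W)
S(x) = 5 + x
f(j, L) = 11 + L + j (f(j, L) = (j + L) + (5 + 6) = (L + j) + 11 = 11 + L + j)
(137 + (6 - 3)²) + f(5, -14) = (137 + (6 - 3)²) + (11 - 14 + 5) = (137 + 3²) + 2 = (137 + 9) + 2 = 146 + 2 = 148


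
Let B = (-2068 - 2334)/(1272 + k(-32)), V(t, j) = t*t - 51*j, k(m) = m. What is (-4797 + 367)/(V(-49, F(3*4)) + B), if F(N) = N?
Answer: -88600/35709 ≈ -2.4812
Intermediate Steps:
V(t, j) = t² - 51*j
B = -71/20 (B = (-2068 - 2334)/(1272 - 32) = -4402/1240 = -4402*1/1240 = -71/20 ≈ -3.5500)
(-4797 + 367)/(V(-49, F(3*4)) + B) = (-4797 + 367)/(((-49)² - 153*4) - 71/20) = -4430/((2401 - 51*12) - 71/20) = -4430/((2401 - 612) - 71/20) = -4430/(1789 - 71/20) = -4430/35709/20 = -4430*20/35709 = -88600/35709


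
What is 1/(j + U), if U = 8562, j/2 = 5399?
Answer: 1/19360 ≈ 5.1653e-5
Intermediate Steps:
j = 10798 (j = 2*5399 = 10798)
1/(j + U) = 1/(10798 + 8562) = 1/19360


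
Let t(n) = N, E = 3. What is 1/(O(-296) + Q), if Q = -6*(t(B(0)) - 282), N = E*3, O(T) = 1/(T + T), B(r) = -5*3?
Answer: 592/969695 ≈ 0.00061050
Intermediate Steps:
B(r) = -15
O(T) = 1/(2*T)
N = 9 (N = 3*3 = 9)
t(n) = 9
Q = 1638 (Q = -6*(9 - 282) = -6*(-273) = 1638)
1/(O(-296) + Q) = 1/((½)/(-296) + 1638) = 1/((½)*(-1/296) + 1638) = 1/(-1/592 + 1638) = 1/(969695/592) = 592/969695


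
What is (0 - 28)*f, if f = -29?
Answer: 812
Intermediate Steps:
(0 - 28)*f = (0 - 28)*(-29) = -28*(-29) = 812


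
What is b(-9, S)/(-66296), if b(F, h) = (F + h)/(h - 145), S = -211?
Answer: -55/5900344 ≈ -9.3215e-6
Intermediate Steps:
b(F, h) = (F + h)/(-145 + h)
b(-9, S)/(-66296) = ((-9 - 211)/(-145 - 211))/(-66296) = (-220/(-356))*(-1/66296) = -1/356*(-220)*(-1/66296) = (55/89)*(-1/66296) = -55/5900344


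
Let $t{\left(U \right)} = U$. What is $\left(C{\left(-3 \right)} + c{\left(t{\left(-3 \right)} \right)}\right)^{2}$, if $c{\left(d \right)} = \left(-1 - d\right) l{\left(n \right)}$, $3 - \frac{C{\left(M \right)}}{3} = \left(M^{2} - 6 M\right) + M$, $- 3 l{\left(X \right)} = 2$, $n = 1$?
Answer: $\frac{37249}{9} \approx 4138.8$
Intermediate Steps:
$l{\left(X \right)} = - \frac{2}{3}$ ($l{\left(X \right)} = \left(- \frac{1}{3}\right) 2 = - \frac{2}{3}$)
$C{\left(M \right)} = 9 - 3 M^{2} + 15 M$ ($C{\left(M \right)} = 9 - 3 \left(\left(M^{2} - 6 M\right) + M\right) = 9 - 3 \left(M^{2} - 5 M\right) = 9 - \left(- 15 M + 3 M^{2}\right) = 9 - 3 M^{2} + 15 M$)
$c{\left(d \right)} = \frac{2}{3} + \frac{2 d}{3}$ ($c{\left(d \right)} = \left(-1 - d\right) \left(- \frac{2}{3}\right) = \frac{2}{3} + \frac{2 d}{3}$)
$\left(C{\left(-3 \right)} + c{\left(t{\left(-3 \right)} \right)}\right)^{2} = \left(\left(9 - 3 \left(-3\right)^{2} + 15 \left(-3\right)\right) + \left(\frac{2}{3} + \frac{2}{3} \left(-3\right)\right)\right)^{2} = \left(\left(9 - 27 - 45\right) + \left(\frac{2}{3} - 2\right)\right)^{2} = \left(\left(9 - 27 - 45\right) - \frac{4}{3}\right)^{2} = \left(-63 - \frac{4}{3}\right)^{2} = \left(- \frac{193}{3}\right)^{2} = \frac{37249}{9}$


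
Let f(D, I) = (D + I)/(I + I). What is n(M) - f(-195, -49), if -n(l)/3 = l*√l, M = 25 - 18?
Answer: -122/49 - 21*√7 ≈ -58.051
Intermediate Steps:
M = 7
f(D, I) = (D + I)/(2*I) (f(D, I) = (D + I)/((2*I)) = (D + I)*(1/(2*I)) = (D + I)/(2*I))
n(l) = -3*l^(3/2) (n(l) = -3*l*√l = -3*l^(3/2))
n(M) - f(-195, -49) = -21*√7 - (-195 - 49)/(2*(-49)) = -21*√7 - (-1)*(-244)/(2*49) = -21*√7 - 1*122/49 = -21*√7 - 122/49 = -122/49 - 21*√7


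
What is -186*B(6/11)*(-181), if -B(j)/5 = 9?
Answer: -1514970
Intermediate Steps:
B(j) = -45 (B(j) = -5*9 = -45)
-186*B(6/11)*(-181) = -186*(-45)*(-181) = 8370*(-181) = -1514970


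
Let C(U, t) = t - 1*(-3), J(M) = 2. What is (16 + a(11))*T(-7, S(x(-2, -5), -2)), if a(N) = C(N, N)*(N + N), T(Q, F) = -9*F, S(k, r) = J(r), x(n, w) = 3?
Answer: -5832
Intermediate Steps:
S(k, r) = 2
C(U, t) = 3 + t (C(U, t) = t + 3 = 3 + t)
a(N) = 2*N*(3 + N) (a(N) = (3 + N)*(N + N) = (3 + N)*(2*N) = 2*N*(3 + N))
(16 + a(11))*T(-7, S(x(-2, -5), -2)) = (16 + 2*11*(3 + 11))*(-9*2) = (16 + 2*11*14)*(-18) = (16 + 308)*(-18) = 324*(-18) = -5832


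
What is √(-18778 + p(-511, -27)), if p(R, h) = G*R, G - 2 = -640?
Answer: 2*√76810 ≈ 554.29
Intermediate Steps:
G = -638 (G = 2 - 640 = -638)
p(R, h) = -638*R
√(-18778 + p(-511, -27)) = √(-18778 - 638*(-511)) = √(-18778 + 326018) = √307240 = 2*√76810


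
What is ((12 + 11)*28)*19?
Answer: 12236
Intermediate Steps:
((12 + 11)*28)*19 = (23*28)*19 = 644*19 = 12236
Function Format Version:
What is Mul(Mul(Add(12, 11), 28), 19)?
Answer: 12236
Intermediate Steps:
Mul(Mul(Add(12, 11), 28), 19) = Mul(Mul(23, 28), 19) = Mul(644, 19) = 12236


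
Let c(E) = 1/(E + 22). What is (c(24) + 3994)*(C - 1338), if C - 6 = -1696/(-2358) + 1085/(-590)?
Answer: -34074792844175/6399612 ≈ -5.3245e+6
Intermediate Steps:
c(E) = 1/(22 + E)
C = 678953/139122 (C = 6 + (-1696/(-2358) + 1085/(-590)) = 6 + (-1696*(-1/2358) + 1085*(-1/590)) = 6 + (848/1179 - 217/118) = 6 - 155779/139122 = 678953/139122 ≈ 4.8803)
(c(24) + 3994)*(C - 1338) = (1/(22 + 24) + 3994)*(678953/139122 - 1338) = (1/46 + 3994)*(-185466283/139122) = (183725/46)*(-185466283/139122) = -34074792844175/6399612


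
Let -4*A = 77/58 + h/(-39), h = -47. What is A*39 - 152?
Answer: -40993/232 ≈ -176.69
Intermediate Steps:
A = -5729/9048 (A = -(77/58 - 47/(-39))/4 = -(77*(1/58) - 47*(-1/39))/4 = -(77/58 + 47/39)/4 = -¼*5729/2262 = -5729/9048 ≈ -0.63318)
A*39 - 152 = -5729/9048*39 - 152 = -5729/232 - 152 = -40993/232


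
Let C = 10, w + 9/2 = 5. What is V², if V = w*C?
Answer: 25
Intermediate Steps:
w = ½ (w = -9/2 + 5 = ½ ≈ 0.50000)
V = 5 (V = (½)*10 = 5)
V² = 5² = 25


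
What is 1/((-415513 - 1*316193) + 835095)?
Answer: 1/103389 ≈ 9.6722e-6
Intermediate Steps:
1/((-415513 - 1*316193) + 835095) = 1/((-415513 - 316193) + 835095) = 1/(-731706 + 835095) = 1/103389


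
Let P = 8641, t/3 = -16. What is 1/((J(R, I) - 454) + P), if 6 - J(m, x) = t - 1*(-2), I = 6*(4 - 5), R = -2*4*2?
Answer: 1/8239 ≈ 0.00012137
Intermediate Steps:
t = -48 (t = 3*(-16) = -48)
R = -16 (R = -8*2 = -16)
I = -6 (I = 6*(-1) = -6)
J(m, x) = 52 (J(m, x) = 6 - (-48 - 1*(-2)) = 6 - (-48 + 2) = 6 - 1*(-46) = 6 + 46 = 52)
1/((J(R, I) - 454) + P) = 1/((52 - 454) + 8641) = 1/(-402 + 8641) = 1/8239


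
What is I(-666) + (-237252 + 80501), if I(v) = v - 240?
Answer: -157657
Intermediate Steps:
I(v) = -240 + v
I(-666) + (-237252 + 80501) = (-240 - 666) + (-237252 + 80501) = -906 - 156751 = -157657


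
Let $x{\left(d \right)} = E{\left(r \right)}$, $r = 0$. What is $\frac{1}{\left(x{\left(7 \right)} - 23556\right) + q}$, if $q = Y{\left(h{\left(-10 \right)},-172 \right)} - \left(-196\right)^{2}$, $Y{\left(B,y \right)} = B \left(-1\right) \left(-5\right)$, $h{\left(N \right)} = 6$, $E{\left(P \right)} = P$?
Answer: $- \frac{1}{61942} \approx -1.6144 \cdot 10^{-5}$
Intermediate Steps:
$x{\left(d \right)} = 0$
$Y{\left(B,y \right)} = 5 B$ ($Y{\left(B,y \right)} = - B \left(-5\right) = 5 B$)
$q = -38386$ ($q = 5 \cdot 6 - \left(-196\right)^{2} = 30 - 38416 = -38386$)
$\frac{1}{\left(x{\left(7 \right)} - 23556\right) + q} = \frac{1}{\left(0 - 23556\right) - 38386} = \frac{1}{-23556 - 38386} = \frac{1}{-61942} = - \frac{1}{61942}$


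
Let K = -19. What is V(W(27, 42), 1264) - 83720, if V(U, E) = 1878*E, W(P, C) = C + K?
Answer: 2290072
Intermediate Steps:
W(P, C) = -19 + C (W(P, C) = C - 19 = -19 + C)
V(W(27, 42), 1264) - 83720 = 1878*1264 - 83720 = 2373792 - 83720 = 2290072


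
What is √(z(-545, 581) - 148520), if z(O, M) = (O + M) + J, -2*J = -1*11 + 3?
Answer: 32*I*√145 ≈ 385.33*I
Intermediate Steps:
J = 4 (J = -(-1*11 + 3)/2 = -(-11 + 3)/2 = -½*(-8) = 4)
z(O, M) = 4 + M + O (z(O, M) = (O + M) + 4 = (M + O) + 4 = 4 + M + O)
√(z(-545, 581) - 148520) = √((4 + 581 - 545) - 148520) = √(40 - 148520) = √(-148480) = 32*I*√145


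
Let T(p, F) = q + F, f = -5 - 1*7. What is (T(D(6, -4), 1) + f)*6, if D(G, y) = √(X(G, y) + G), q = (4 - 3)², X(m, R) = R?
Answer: -60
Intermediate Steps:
q = 1 (q = 1² = 1)
D(G, y) = √(G + y) (D(G, y) = √(y + G) = √(G + y))
f = -12 (f = -5 - 7 = -12)
T(p, F) = 1 + F
(T(D(6, -4), 1) + f)*6 = ((1 + 1) - 12)*6 = (2 - 12)*6 = -10*6 = -60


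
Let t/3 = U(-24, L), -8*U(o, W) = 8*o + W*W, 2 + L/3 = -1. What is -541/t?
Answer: -4328/333 ≈ -12.997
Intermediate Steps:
L = -9 (L = -6 + 3*(-1) = -6 - 3 = -9)
U(o, W) = -o - W²/8 (U(o, W) = -(8*o + W*W)/8 = -(8*o + W²)/8 = -(W² + 8*o)/8 = -o - W²/8)
t = 333/8 (t = 3*(-1*(-24) - ⅛*(-9)²) = 3*(24 - ⅛*81) = 3*(24 - 81/8) = 3*(111/8) = 333/8 ≈ 41.625)
-541/t = -541/333/8 = -541*8/333 = -4328/333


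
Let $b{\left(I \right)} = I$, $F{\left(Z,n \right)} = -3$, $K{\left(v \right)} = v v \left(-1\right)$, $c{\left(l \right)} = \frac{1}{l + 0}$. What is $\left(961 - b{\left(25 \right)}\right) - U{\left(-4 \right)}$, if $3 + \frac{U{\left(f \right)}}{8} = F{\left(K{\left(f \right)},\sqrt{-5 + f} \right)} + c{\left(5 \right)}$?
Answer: $\frac{4912}{5} \approx 982.4$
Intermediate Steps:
$c{\left(l \right)} = \frac{1}{l}$
$K{\left(v \right)} = - v^{2}$ ($K{\left(v \right)} = v^{2} \left(-1\right) = - v^{2}$)
$U{\left(f \right)} = - \frac{232}{5}$ ($U{\left(f \right)} = -24 + 8 \left(-3 + \frac{1}{5}\right) = -24 + 8 \left(- \frac{14}{5}\right) = -24 - \frac{112}{5} = - \frac{232}{5}$)
$\left(961 - b{\left(25 \right)}\right) - U{\left(-4 \right)} = \left(961 - 25\right) - - \frac{232}{5} = \left(961 - 25\right) + \frac{232}{5} = 936 + \frac{232}{5} = \frac{4912}{5}$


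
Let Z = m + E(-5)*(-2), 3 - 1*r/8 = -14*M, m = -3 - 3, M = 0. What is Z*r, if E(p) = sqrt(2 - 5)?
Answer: -144 - 48*I*sqrt(3) ≈ -144.0 - 83.138*I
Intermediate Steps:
E(p) = I*sqrt(3) (E(p) = sqrt(-3) = I*sqrt(3))
m = -6
r = 24 (r = 24 - (-112)*0 = 24 - 8*0 = 24 + 0 = 24)
Z = -6 - 2*I*sqrt(3) (Z = -6 + (I*sqrt(3))*(-2) = -6 - 2*I*sqrt(3) ≈ -6.0 - 3.4641*I)
Z*r = (-6 - 2*I*sqrt(3))*24 = -144 - 48*I*sqrt(3)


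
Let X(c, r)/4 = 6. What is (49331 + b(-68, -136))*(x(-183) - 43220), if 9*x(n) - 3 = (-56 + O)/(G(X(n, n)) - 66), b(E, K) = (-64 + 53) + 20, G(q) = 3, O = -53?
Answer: -1209098508280/567 ≈ -2.1324e+9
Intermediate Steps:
X(c, r) = 24 (X(c, r) = 4*6 = 24)
b(E, K) = 9 (b(E, K) = -11 + 20 = 9)
x(n) = 298/567 (x(n) = ⅓ + ((-56 - 53)/(3 - 66))/9 = ⅓ + (-109/(-63))/9 = ⅓ + (-109*(-1/63))/9 = ⅓ + (⅑)*(109/63) = ⅓ + 109/567 = 298/567)
(49331 + b(-68, -136))*(x(-183) - 43220) = (49331 + 9)*(298/567 - 43220) = 49340*(-24505442/567) = -1209098508280/567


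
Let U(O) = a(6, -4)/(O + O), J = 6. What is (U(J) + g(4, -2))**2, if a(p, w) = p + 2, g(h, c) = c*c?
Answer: 196/9 ≈ 21.778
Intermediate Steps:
g(h, c) = c**2
a(p, w) = 2 + p
U(O) = 4/O (U(O) = (2 + 6)/(O + O) = 8/((2*O)) = 8*(1/(2*O)) = 4/O)
(U(J) + g(4, -2))**2 = (4/6 + (-2)**2)**2 = (4*(1/6) + 4)**2 = (2/3 + 4)**2 = (14/3)**2 = 196/9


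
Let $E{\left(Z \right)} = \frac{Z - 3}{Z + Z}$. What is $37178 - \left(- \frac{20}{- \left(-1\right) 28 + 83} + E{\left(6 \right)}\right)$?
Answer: $\frac{16507001}{444} \approx 37178.0$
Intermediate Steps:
$E{\left(Z \right)} = \frac{-3 + Z}{2 Z}$
$37178 - \left(- \frac{20}{- \left(-1\right) 28 + 83} + E{\left(6 \right)}\right) = 37178 - \left(- \frac{20}{- \left(-1\right) 28 + 83} + \frac{-3 + 6}{2 \cdot 6}\right) = 37178 - \left(- \frac{20}{\left(-1\right) \left(-28\right) + 83} + \frac{1}{2} \cdot \frac{1}{6} \cdot 3\right) = 37178 - \left(- \frac{20}{28 + 83} + \frac{1}{4}\right) = 37178 - \left(- \frac{20}{111} + \frac{1}{4}\right) = 37178 - \frac{31}{444} = \frac{16507001}{444}$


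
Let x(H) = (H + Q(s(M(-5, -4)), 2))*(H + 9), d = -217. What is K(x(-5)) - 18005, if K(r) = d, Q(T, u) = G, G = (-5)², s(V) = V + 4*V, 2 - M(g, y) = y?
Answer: -18222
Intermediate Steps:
M(g, y) = 2 - y
s(V) = 5*V
G = 25
Q(T, u) = 25
x(H) = (9 + H)*(25 + H) (x(H) = (H + 25)*(H + 9) = (25 + H)*(9 + H) = (9 + H)*(25 + H))
K(r) = -217
K(x(-5)) - 18005 = -217 - 18005 = -18222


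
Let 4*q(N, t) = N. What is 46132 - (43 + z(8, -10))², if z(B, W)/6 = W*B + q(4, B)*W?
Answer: -200877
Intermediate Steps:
q(N, t) = N/4
z(B, W) = 6*W + 6*B*W (z(B, W) = 6*(W*B + ((¼)*4)*W) = 6*(B*W + 1*W) = 6*(B*W + W) = 6*(W + B*W) = 6*W + 6*B*W)
46132 - (43 + z(8, -10))² = 46132 - (43 + 6*(-10)*(1 + 8))² = 46132 - (43 + 6*(-10)*9)² = 46132 - (43 - 540)² = 46132 - 1*(-497)² = 46132 - 1*247009 = 46132 - 247009 = -200877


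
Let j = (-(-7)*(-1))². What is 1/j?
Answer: 1/49 ≈ 0.020408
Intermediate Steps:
j = 49 (j = (-7*1)² = (-7)² = 49)
1/j = 1/49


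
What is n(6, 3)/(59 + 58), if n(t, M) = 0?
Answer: 0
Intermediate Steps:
n(6, 3)/(59 + 58) = 0/(59 + 58) = 0/117 = 0*(1/117) = 0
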